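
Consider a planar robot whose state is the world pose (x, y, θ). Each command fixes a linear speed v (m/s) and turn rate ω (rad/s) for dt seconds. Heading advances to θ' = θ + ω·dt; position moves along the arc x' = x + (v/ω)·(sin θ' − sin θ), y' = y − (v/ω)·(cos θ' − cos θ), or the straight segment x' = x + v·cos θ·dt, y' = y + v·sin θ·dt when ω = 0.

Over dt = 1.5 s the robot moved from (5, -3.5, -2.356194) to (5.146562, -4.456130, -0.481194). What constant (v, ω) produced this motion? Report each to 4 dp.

v = 0.7500, ω = 1.2500

Δθ = -0.481194 − -2.356194 = 1.875000
ω = Δθ/dt = 1.875000/1.5 = 1.2500
R = −Δy/(cos θ' − cos θ) = 0.6000
v = R·ω = 0.6000·1.2500 = 0.7500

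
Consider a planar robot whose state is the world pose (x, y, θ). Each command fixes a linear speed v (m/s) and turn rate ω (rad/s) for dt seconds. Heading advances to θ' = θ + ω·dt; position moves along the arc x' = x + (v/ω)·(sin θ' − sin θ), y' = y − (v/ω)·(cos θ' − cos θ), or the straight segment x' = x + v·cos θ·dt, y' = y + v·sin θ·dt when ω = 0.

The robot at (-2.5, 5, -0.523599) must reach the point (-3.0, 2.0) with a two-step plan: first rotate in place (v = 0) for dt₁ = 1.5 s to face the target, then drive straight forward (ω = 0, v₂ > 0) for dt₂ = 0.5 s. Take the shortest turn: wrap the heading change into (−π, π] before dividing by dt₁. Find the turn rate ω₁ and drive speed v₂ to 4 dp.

heading to target = atan2(2−5, -3−-2.5) = -1.7359
Δθ = wrap(-1.7359 − -0.5236) = -1.2123; ω₁ = Δθ/dt₁ = -0.8082
distance = √((-3−-2.5)² + (2−5)²) = 3.0414; v₂ = distance/dt₂ = 6.0828

ω₁ = -0.8082, v₂ = 6.0828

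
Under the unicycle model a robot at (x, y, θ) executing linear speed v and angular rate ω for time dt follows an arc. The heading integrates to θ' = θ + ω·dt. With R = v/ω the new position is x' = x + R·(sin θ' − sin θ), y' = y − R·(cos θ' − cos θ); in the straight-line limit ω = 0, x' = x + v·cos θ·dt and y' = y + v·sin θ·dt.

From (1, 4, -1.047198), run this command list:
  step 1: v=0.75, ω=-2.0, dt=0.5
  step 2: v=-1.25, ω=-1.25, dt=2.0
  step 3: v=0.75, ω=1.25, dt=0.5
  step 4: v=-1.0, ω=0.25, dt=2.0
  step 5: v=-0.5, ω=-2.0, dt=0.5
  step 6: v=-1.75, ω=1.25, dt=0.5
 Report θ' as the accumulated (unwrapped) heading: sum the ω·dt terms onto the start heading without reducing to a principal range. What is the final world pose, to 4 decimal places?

(5.0793, 1.7946, -3.7972)

step 1: θ'=-2.0472 (R=-0.3750) → pose (1.0085, 3.6405, -2.0472)
step 2: θ'=-4.5472 (R=1.0000) → pose (2.8835, 3.3464, -4.5472)
step 3: θ'=-3.9222 (R=0.6000) → pose (2.7139, 3.6740, -3.9222)
step 4: θ'=-3.4222 (R=-4.0000) → pose (4.4210, 2.6724, -3.4222)
step 5: θ'=-4.4222 (R=0.2500) → pose (4.5913, 2.5037, -4.4222)
step 6: θ'=-3.7972 (R=-1.4000) → pose (5.0793, 1.7946, -3.7972)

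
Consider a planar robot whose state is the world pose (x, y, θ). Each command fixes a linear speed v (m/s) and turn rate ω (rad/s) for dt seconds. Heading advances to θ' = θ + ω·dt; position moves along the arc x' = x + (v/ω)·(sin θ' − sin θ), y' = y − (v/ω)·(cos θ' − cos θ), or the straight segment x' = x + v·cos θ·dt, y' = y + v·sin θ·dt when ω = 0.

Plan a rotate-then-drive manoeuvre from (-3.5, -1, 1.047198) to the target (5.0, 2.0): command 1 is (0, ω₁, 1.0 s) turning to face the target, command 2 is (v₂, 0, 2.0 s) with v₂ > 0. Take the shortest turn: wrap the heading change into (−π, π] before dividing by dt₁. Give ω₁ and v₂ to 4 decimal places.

ω₁ = -0.7079, v₂ = 4.5069

heading to target = atan2(2−-1, 5−-3.5) = 0.3393
Δθ = wrap(0.3393 − 1.0472) = -0.7079; ω₁ = Δθ/dt₁ = -0.7079
distance = √((5−-3.5)² + (2−-1)²) = 9.0139; v₂ = distance/dt₂ = 4.5069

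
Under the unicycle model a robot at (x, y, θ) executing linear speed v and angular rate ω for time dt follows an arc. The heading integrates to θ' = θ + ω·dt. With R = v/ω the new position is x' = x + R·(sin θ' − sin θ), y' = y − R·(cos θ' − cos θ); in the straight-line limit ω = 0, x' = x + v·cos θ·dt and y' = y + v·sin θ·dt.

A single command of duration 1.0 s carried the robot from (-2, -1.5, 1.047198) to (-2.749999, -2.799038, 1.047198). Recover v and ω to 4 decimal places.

Δθ = 1.047198 − 1.047198 = 0.000000
ω = Δθ/dt = 0.000000/1.0 = 0.0000
ω = 0 → v = (Δx·cos θ + Δy·sin θ)/dt = -1.5000

v = -1.5000, ω = 0.0000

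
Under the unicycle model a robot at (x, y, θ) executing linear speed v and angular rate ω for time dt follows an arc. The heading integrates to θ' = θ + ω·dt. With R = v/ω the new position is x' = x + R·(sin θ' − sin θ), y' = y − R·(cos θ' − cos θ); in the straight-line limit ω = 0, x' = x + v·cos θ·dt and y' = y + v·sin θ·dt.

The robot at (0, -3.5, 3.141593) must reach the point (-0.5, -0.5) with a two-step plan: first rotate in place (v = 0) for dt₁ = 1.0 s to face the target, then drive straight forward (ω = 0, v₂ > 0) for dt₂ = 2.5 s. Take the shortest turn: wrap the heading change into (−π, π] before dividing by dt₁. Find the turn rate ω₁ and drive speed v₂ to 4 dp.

ω₁ = -1.4056, v₂ = 1.2166

heading to target = atan2(-0.5−-3.5, -0.5−0) = 1.7359
Δθ = wrap(1.7359 − 3.1416) = -1.4056; ω₁ = Δθ/dt₁ = -1.4056
distance = √((-0.5−0)² + (-0.5−-3.5)²) = 3.0414; v₂ = distance/dt₂ = 1.2166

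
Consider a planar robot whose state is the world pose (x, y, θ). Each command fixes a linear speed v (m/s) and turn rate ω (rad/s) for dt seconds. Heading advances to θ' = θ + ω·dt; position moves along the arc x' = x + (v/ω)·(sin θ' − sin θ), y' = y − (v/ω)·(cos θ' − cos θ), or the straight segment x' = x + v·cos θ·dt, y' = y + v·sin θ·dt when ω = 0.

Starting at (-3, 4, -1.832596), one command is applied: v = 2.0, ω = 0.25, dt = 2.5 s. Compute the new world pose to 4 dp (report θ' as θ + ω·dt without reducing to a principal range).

θ' = -1.8326 + 0.25·2.5 = -1.2076
R = v/ω = 2.0/0.25 = 8.0000
x' = -3 + 8.0000·(sin -1.2076 − sin -1.8326) = -2.7507
y' = 4 − 8.0000·(cos -1.2076 − cos -1.8326) = -0.9127

(-2.7507, -0.9127, -1.2076)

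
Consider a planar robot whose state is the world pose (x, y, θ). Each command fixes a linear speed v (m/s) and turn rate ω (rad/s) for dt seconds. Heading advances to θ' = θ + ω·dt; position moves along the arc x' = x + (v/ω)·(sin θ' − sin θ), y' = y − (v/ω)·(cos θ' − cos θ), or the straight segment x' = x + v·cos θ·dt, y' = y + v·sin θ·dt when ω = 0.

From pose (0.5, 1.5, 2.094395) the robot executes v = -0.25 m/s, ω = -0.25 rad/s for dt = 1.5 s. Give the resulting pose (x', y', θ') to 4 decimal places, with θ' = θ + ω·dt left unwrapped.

(0.6230, 1.1481, 1.7194)

θ' = 2.0944 + -0.25·1.5 = 1.7194
R = v/ω = -0.25/-0.25 = 1.0000
x' = 0.5 + 1.0000·(sin 1.7194 − sin 2.0944) = 0.6230
y' = 1.5 − 1.0000·(cos 1.7194 − cos 2.0944) = 1.1481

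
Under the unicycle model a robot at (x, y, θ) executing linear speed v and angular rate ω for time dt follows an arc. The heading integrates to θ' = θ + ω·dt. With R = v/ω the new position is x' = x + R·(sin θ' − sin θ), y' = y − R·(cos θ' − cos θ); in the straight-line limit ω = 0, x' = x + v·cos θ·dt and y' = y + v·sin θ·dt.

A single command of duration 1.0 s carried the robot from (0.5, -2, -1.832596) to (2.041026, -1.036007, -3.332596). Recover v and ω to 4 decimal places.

Δθ = -3.332596 − -1.832596 = -1.500000
ω = Δθ/dt = -1.500000/1.0 = -1.5000
R = Δx/(sin θ' − sin θ) = 1.3333
v = R·ω = 1.3333·-1.5000 = -2.0000

v = -2.0000, ω = -1.5000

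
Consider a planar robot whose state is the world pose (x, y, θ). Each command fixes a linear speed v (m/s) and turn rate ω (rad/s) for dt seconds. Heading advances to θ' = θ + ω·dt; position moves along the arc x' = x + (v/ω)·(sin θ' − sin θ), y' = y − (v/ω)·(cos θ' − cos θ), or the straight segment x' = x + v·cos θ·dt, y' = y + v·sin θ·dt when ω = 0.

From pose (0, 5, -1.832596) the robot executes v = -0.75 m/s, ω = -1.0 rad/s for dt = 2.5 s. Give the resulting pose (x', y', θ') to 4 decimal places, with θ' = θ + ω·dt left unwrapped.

θ' = -1.8326 + -1.0·2.5 = -4.3326
R = v/ω = -0.75/-1.0 = 0.7500
x' = 0 + 0.7500·(sin -4.3326 − sin -1.8326) = 1.4210
y' = 5 − 0.7500·(cos -4.3326 − cos -1.8326) = 5.0839

(1.4210, 5.0839, -4.3326)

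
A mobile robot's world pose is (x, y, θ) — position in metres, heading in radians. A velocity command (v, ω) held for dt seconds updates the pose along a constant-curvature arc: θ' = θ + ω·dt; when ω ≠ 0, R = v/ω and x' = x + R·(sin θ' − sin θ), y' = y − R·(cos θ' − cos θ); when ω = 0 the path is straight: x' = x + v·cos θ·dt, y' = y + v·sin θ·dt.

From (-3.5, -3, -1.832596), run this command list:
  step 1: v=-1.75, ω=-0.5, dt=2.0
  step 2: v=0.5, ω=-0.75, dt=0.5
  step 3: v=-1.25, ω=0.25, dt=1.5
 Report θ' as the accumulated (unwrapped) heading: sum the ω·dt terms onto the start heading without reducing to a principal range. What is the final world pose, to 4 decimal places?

step 1: θ'=-2.8326 (R=3.5000) → pose (-1.1836, -0.5716, -2.8326)
step 2: θ'=-3.2076 (R=-0.6667) → pose (-1.4303, -0.6018, -3.2076)
step 3: θ'=-2.8326 (R=-5.0000) → pose (0.4200, -0.3758, -2.8326)

(0.4200, -0.3758, -2.8326)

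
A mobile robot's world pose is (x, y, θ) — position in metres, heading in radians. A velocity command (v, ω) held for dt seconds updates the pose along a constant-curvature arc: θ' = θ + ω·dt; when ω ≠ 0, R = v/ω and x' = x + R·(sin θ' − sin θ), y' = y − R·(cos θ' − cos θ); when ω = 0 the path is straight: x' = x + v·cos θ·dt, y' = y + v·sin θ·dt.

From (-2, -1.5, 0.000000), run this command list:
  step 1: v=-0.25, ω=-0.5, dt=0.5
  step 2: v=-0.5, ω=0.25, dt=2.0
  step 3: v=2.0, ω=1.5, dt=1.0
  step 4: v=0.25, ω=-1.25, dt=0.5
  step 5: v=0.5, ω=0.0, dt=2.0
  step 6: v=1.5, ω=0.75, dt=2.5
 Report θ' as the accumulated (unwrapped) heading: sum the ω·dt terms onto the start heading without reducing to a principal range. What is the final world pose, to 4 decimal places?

step 1: θ'=-0.2500 (R=0.5000) → pose (-2.1237, -1.4845, -0.2500)
step 2: θ'=0.2500 (R=-2.0000) → pose (-3.1133, -1.4845, 0.2500)
step 3: θ'=1.7500 (R=1.3333) → pose (-2.1312, 0.0451, 1.7500)
step 4: θ'=1.1250 (R=-0.2000) → pose (-2.1149, 0.1670, 1.1250)
step 5: θ'=1.1250 (straight) → pose (-1.6837, 1.0692, 1.1250)
step 6: θ'=3.0000 (R=2.0000) → pose (-3.2060, 3.9116, 3.0000)

(-3.2060, 3.9116, 3.0000)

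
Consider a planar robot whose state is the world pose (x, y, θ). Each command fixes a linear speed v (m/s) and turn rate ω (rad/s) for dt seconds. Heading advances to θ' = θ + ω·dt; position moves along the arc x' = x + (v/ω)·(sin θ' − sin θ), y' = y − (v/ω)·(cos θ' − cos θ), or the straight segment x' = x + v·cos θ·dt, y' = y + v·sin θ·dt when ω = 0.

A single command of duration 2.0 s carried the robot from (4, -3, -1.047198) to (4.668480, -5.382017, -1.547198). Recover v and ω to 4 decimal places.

v = 1.2500, ω = -0.2500

Δθ = -1.547198 − -1.047198 = -0.500000
ω = Δθ/dt = -0.500000/2.0 = -0.2500
R = −Δy/(cos θ' − cos θ) = -5.0000
v = R·ω = -5.0000·-0.2500 = 1.2500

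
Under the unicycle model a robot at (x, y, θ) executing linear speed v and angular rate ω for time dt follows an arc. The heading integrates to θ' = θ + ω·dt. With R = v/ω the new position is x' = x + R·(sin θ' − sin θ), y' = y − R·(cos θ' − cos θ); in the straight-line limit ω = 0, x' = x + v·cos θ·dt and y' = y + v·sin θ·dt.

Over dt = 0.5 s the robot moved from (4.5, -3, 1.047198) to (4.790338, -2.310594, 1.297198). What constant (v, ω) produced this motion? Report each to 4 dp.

v = 1.5000, ω = 0.5000

Δθ = 1.297198 − 1.047198 = 0.250000
ω = Δθ/dt = 0.250000/0.5 = 0.5000
R = −Δy/(cos θ' − cos θ) = 3.0000
v = R·ω = 3.0000·0.5000 = 1.5000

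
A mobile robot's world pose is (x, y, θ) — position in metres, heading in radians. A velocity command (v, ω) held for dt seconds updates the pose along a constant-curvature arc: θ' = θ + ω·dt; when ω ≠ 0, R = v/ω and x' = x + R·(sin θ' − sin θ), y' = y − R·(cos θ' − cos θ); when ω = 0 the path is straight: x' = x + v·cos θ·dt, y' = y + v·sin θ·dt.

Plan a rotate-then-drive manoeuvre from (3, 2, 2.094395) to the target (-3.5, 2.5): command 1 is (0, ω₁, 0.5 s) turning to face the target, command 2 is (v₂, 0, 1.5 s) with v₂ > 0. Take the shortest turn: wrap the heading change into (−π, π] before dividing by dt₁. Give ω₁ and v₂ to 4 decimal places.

heading to target = atan2(2.5−2, -3.5−3) = 3.0648
Δθ = wrap(3.0648 − 2.0944) = 0.9704; ω₁ = Δθ/dt₁ = 1.9409
distance = √((-3.5−3)² + (2.5−2)²) = 6.5192; v₂ = distance/dt₂ = 4.3461

ω₁ = 1.9409, v₂ = 4.3461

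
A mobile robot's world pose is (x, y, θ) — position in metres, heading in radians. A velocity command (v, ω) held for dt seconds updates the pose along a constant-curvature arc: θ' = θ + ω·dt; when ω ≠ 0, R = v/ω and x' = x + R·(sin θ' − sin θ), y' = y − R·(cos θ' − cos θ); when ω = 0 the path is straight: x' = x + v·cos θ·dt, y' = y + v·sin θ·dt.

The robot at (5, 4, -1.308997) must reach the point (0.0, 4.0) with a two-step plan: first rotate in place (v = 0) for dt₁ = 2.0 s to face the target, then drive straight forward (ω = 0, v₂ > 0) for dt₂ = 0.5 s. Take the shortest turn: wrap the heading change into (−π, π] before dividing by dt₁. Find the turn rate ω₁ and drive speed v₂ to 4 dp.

ω₁ = -0.9163, v₂ = 10.0000

heading to target = atan2(4−4, 0−5) = 3.1416
Δθ = wrap(3.1416 − -1.3090) = -1.8326; ω₁ = Δθ/dt₁ = -0.9163
distance = √((0−5)² + (4−4)²) = 5.0000; v₂ = distance/dt₂ = 10.0000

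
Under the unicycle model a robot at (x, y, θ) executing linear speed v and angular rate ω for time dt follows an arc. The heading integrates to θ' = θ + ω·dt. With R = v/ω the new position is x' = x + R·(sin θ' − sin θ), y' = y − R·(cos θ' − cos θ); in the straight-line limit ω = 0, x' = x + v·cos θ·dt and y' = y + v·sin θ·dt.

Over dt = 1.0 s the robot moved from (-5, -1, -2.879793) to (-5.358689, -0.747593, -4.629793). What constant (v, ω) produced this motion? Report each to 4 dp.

v = 0.5000, ω = -1.7500

Δθ = -4.629793 − -2.879793 = -1.750000
ω = Δθ/dt = -1.750000/1.0 = -1.7500
R = Δx/(sin θ' − sin θ) = -0.2857
v = R·ω = -0.2857·-1.7500 = 0.5000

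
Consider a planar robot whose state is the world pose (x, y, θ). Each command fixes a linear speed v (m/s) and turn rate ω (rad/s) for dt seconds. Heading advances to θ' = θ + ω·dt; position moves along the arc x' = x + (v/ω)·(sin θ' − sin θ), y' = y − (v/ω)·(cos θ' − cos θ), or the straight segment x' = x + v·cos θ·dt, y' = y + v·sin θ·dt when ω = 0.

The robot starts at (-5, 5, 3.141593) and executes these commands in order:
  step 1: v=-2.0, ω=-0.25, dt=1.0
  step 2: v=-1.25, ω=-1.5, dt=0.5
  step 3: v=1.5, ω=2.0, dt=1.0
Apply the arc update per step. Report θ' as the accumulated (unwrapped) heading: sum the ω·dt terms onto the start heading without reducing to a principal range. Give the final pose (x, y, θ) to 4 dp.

(-3.7879, 4.3941, 4.1416)

step 1: θ'=2.8916 (R=8.0000) → pose (-3.0208, 4.7513, 2.8916)
step 2: θ'=2.1416 (R=0.8333) → pose (-2.5257, 4.3941, 2.1416)
step 3: θ'=4.1416 (R=0.7500) → pose (-3.7879, 4.3941, 4.1416)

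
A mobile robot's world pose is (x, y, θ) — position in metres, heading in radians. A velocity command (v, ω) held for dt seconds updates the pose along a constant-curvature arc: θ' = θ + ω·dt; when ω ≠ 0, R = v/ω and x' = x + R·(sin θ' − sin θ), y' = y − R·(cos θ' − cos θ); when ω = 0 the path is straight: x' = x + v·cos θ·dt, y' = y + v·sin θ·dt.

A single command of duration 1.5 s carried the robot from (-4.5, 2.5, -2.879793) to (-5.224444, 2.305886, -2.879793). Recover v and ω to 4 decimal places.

Δθ = -2.879793 − -2.879793 = 0.000000
ω = Δθ/dt = 0.000000/1.5 = 0.0000
ω = 0 → v = (Δx·cos θ + Δy·sin θ)/dt = 0.5000

v = 0.5000, ω = 0.0000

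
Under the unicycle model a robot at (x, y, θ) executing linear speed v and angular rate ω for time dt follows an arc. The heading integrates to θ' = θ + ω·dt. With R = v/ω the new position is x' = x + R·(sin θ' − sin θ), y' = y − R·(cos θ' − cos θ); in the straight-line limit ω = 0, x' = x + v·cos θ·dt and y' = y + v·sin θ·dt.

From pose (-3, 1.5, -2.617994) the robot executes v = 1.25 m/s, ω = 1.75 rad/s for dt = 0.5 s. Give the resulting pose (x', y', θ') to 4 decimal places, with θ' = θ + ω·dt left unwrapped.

(-3.3466, 1.0038, -1.7430)

θ' = -2.6180 + 1.75·0.5 = -1.7430
R = v/ω = 1.25/1.75 = 0.7143
x' = -3 + 0.7143·(sin -1.7430 − sin -2.6180) = -3.3466
y' = 1.5 − 0.7143·(cos -1.7430 − cos -2.6180) = 1.0038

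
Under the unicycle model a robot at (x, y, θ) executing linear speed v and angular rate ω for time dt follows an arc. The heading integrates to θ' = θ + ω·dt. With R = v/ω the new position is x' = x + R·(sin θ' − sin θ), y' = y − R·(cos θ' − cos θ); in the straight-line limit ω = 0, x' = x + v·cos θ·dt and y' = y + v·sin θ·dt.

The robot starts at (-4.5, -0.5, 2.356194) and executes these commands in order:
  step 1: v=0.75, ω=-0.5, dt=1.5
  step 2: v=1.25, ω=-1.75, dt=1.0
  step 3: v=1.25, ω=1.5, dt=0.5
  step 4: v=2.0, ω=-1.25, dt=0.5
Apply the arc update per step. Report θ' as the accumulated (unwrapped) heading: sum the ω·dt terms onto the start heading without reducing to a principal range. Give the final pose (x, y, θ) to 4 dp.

(-2.5863, 1.6644, -0.0188)

step 1: θ'=1.6062 (R=-1.5000) → pose (-4.9384, 0.5076, 1.6062)
step 2: θ'=-0.1438 (R=-0.7143) → pose (-4.1222, 1.2398, -0.1438)
step 3: θ'=0.6062 (R=0.8333) → pose (-3.5280, 1.3796, 0.6062)
step 4: θ'=-0.0188 (R=-1.6000) → pose (-2.5863, 1.6644, -0.0188)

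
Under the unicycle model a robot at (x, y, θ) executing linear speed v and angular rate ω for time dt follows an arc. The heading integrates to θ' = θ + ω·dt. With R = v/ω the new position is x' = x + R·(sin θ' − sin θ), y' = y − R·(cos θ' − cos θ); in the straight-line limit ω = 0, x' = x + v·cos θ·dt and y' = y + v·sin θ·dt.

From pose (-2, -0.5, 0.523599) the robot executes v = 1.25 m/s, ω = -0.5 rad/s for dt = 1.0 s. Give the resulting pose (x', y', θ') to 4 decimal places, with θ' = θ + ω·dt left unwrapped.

θ' = 0.5236 + -0.5·1.0 = 0.0236
R = v/ω = 1.25/-0.5 = -2.5000
x' = -2 + -2.5000·(sin 0.0236 − sin 0.5236) = -0.8090
y' = -0.5 − -2.5000·(cos 0.0236 − cos 0.5236) = -0.1658

(-0.8090, -0.1658, 0.0236)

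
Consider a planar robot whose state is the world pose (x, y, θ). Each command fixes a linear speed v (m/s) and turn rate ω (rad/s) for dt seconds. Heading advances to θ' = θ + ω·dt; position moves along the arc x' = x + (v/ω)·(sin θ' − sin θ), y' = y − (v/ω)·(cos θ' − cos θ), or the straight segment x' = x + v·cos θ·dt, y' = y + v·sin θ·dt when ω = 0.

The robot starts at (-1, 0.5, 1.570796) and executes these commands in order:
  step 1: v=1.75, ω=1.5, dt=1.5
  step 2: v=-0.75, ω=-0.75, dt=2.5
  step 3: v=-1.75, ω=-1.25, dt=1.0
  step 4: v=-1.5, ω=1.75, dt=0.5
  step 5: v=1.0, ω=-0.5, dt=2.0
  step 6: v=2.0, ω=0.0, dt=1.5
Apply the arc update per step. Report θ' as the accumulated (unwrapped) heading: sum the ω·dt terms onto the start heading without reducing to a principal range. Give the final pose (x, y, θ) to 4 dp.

step 1: θ'=3.8208 (R=1.1667) → pose (-2.8995, 1.4078, 3.8208)
step 2: θ'=1.9458 (R=1.0000) → pose (-1.3409, 0.9960, 1.9458)
step 3: θ'=0.6958 (R=1.4000) → pose (-1.7462, -0.5914, 0.6958)
step 4: θ'=1.5708 (R=-0.8571) → pose (-2.0539, -1.2493, 1.5708)
step 5: θ'=0.5708 (R=-2.0000) → pose (-1.1345, 0.4337, 0.5708)
step 6: θ'=0.5708 (straight) → pose (1.3899, 2.0546, 0.5708)

(1.3899, 2.0546, 0.5708)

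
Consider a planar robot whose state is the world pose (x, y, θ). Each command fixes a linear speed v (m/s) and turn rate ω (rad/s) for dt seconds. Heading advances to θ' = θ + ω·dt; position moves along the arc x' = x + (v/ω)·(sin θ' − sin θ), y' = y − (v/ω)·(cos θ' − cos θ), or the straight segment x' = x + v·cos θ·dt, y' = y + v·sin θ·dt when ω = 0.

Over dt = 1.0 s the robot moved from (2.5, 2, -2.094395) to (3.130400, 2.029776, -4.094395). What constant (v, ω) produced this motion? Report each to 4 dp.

v = -0.7500, ω = -2.0000

Δθ = -4.094395 − -2.094395 = -2.000000
ω = Δθ/dt = -2.000000/1.0 = -2.0000
R = Δx/(sin θ' − sin θ) = 0.3750
v = R·ω = 0.3750·-2.0000 = -0.7500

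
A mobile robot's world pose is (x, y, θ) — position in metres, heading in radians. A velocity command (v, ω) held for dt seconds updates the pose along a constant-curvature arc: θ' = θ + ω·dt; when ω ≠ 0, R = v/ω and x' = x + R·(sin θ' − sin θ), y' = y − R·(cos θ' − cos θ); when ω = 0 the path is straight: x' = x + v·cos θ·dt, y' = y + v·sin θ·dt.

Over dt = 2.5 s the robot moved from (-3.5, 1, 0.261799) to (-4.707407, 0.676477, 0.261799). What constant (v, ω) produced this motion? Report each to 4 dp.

Δθ = 0.261799 − 0.261799 = 0.000000
ω = Δθ/dt = 0.000000/2.5 = 0.0000
ω = 0 → v = (Δx·cos θ + Δy·sin θ)/dt = -0.5000

v = -0.5000, ω = 0.0000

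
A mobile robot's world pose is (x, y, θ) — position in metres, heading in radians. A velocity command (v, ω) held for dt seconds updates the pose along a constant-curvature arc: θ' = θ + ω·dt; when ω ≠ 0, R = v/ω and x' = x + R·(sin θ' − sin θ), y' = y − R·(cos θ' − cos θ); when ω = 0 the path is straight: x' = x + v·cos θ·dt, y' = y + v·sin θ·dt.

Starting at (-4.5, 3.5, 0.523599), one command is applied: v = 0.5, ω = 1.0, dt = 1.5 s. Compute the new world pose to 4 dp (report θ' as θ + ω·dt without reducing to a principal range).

(-4.3004, 4.1518, 2.0236)

θ' = 0.5236 + 1.0·1.5 = 2.0236
R = v/ω = 0.5/1.0 = 0.5000
x' = -4.5 + 0.5000·(sin 2.0236 − sin 0.5236) = -4.3004
y' = 3.5 − 0.5000·(cos 2.0236 − cos 0.5236) = 4.1518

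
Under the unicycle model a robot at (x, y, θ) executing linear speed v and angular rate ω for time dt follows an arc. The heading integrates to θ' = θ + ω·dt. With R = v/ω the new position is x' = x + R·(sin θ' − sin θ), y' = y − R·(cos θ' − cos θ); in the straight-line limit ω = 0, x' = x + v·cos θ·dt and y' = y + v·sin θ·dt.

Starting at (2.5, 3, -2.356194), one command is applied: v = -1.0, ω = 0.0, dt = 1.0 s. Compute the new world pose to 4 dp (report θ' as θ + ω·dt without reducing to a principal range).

θ' = -2.3562 + 0.0·1.0 = -2.3562
ω = 0 → straight: x' = 2.5 + -1.0·cos(-2.3562)·1.0 = 3.2071
y' = 3 + -1.0·sin(-2.3562)·1.0 = 3.7071

(3.2071, 3.7071, -2.3562)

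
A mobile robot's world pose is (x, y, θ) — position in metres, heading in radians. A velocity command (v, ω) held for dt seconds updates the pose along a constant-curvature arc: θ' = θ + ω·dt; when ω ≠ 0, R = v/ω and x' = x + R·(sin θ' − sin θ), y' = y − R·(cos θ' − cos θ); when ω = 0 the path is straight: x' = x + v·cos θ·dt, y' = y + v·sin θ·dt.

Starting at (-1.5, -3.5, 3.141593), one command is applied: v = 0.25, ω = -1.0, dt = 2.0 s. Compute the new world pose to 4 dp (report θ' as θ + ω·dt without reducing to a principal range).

(-1.7273, -3.1460, 1.1416)

θ' = 3.1416 + -1.0·2.0 = 1.1416
R = v/ω = 0.25/-1.0 = -0.2500
x' = -1.5 + -0.2500·(sin 1.1416 − sin 3.1416) = -1.7273
y' = -3.5 − -0.2500·(cos 1.1416 − cos 3.1416) = -3.1460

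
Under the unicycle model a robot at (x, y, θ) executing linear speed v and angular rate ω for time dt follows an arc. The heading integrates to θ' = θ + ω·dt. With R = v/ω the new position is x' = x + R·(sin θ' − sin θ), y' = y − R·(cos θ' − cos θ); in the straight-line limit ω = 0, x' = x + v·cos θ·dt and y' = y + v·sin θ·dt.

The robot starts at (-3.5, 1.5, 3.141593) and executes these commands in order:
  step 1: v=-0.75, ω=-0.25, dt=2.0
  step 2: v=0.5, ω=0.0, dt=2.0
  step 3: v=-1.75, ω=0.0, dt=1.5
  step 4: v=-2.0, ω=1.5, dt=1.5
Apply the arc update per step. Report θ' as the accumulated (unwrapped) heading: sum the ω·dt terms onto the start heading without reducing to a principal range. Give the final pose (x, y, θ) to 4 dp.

step 1: θ'=2.6416 (R=3.0000) → pose (-2.0617, 1.1327, 2.6416)
step 2: θ'=2.6416 (straight) → pose (-2.9393, 1.6122, 2.6416)
step 3: θ'=2.6416 (straight) → pose (-0.6357, 0.3537, 2.6416)
step 4: θ'=4.8916 (R=-1.3333) → pose (1.3156, 1.7615, 4.8916)

(1.3156, 1.7615, 4.8916)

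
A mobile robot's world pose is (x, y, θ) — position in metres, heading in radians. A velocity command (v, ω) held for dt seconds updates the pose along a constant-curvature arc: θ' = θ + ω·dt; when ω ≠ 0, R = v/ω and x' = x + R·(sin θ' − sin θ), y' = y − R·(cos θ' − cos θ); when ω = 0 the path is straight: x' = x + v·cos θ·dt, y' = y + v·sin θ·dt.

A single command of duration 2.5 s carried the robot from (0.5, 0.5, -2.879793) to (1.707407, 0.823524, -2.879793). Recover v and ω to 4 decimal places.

Δθ = -2.879793 − -2.879793 = 0.000000
ω = Δθ/dt = 0.000000/2.5 = 0.0000
ω = 0 → v = (Δx·cos θ + Δy·sin θ)/dt = -0.5000

v = -0.5000, ω = 0.0000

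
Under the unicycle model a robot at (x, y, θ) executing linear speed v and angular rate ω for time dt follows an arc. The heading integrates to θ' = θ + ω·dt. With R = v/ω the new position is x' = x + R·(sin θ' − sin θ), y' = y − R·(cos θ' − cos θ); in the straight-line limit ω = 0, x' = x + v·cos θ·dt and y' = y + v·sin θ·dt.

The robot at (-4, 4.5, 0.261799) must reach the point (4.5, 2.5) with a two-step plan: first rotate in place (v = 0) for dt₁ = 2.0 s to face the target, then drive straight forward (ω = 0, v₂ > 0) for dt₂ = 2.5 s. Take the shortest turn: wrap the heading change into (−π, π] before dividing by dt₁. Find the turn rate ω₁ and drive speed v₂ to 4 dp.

heading to target = atan2(2.5−4.5, 4.5−-4) = -0.2311
Δθ = wrap(-0.2311 − 0.2618) = -0.4929; ω₁ = Δθ/dt₁ = -0.2464
distance = √((4.5−-4)² + (2.5−4.5)²) = 8.7321; v₂ = distance/dt₂ = 3.4928

ω₁ = -0.2464, v₂ = 3.4928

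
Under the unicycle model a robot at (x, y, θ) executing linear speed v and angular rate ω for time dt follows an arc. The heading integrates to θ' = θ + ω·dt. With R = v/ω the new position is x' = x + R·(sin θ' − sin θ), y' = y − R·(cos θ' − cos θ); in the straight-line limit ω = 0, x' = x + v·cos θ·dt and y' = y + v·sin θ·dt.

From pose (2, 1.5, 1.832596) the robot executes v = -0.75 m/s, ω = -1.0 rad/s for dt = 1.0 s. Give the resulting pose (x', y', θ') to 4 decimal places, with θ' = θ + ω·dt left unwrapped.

(1.8303, 0.8012, 0.8326)

θ' = 1.8326 + -1.0·1.0 = 0.8326
R = v/ω = -0.75/-1.0 = 0.7500
x' = 2 + 0.7500·(sin 0.8326 − sin 1.8326) = 1.8303
y' = 1.5 − 0.7500·(cos 0.8326 − cos 1.8326) = 0.8012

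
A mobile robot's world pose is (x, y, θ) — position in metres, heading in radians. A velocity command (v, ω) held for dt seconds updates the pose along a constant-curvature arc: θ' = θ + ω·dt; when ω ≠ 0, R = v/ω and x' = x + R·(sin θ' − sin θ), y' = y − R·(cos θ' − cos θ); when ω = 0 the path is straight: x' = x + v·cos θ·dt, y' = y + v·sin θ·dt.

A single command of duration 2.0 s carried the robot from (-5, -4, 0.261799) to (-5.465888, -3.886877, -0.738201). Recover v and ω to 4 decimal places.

Δθ = -0.738201 − 0.261799 = -1.000000
ω = Δθ/dt = -1.000000/2.0 = -0.5000
R = Δx/(sin θ' − sin θ) = 0.5000
v = R·ω = 0.5000·-0.5000 = -0.2500

v = -0.2500, ω = -0.5000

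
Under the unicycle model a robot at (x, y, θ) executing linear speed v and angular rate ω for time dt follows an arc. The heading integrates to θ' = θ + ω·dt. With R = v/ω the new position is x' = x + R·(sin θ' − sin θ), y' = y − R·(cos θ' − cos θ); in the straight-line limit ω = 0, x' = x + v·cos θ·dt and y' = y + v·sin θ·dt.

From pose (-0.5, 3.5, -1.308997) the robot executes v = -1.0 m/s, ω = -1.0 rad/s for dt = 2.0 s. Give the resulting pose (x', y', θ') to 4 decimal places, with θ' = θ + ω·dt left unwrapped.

θ' = -1.3090 + -1.0·2.0 = -3.3090
R = v/ω = -1.0/-1.0 = 1.0000
x' = -0.5 + 1.0000·(sin -3.3090 − sin -1.3090) = 0.6325
y' = 3.5 − 1.0000·(cos -3.3090 − cos -1.3090) = 4.7448

(0.6325, 4.7448, -3.3090)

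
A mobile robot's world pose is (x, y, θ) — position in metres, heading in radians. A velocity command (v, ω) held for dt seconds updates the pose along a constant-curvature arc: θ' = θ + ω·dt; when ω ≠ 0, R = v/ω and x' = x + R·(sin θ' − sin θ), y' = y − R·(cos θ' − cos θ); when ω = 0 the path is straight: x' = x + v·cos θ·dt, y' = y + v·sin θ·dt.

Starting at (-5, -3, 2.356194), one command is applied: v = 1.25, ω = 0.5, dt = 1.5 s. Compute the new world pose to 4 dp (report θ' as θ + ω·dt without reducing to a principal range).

(-6.6793, -2.2693, 3.1062)

θ' = 2.3562 + 0.5·1.5 = 3.1062
R = v/ω = 1.25/0.5 = 2.5000
x' = -5 + 2.5000·(sin 3.1062 − sin 2.3562) = -6.6793
y' = -3 − 2.5000·(cos 3.1062 − cos 2.3562) = -2.2693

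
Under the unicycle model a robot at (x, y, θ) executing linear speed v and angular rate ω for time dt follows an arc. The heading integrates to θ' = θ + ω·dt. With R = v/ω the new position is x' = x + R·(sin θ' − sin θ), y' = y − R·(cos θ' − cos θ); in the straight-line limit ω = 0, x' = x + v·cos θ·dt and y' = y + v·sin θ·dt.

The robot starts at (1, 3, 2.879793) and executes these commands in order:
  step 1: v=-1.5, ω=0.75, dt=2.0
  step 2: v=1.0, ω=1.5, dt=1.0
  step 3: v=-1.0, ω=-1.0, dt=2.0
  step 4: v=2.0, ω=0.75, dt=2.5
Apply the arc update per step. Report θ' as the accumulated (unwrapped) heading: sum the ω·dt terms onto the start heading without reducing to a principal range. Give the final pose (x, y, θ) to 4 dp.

step 1: θ'=4.3798 (R=-2.0000) → pose (3.4080, 4.2789, 4.3798)
step 2: θ'=5.8798 (R=0.6667) → pose (3.7765, 3.4480, 5.8798)
step 3: θ'=3.8798 (R=1.0000) → pose (3.4961, 5.1074, 3.8798)
step 4: θ'=5.7548 (R=2.6667) → pose (3.9462, 0.8320, 5.7548)

(3.9462, 0.8320, 5.7548)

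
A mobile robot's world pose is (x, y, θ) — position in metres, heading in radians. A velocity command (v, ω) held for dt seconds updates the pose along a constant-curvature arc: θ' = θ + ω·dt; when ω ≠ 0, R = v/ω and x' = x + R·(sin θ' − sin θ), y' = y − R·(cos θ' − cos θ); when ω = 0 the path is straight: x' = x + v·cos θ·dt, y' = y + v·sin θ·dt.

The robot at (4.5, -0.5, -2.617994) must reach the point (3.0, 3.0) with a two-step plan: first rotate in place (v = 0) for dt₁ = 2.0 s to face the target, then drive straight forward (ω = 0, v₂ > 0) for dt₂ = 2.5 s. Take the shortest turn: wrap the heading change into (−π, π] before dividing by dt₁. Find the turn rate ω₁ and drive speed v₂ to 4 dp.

ω₁ = -0.8448, v₂ = 1.5232

heading to target = atan2(3−-0.5, 3−4.5) = 1.9757
Δθ = wrap(1.9757 − -2.6180) = -1.6895; ω₁ = Δθ/dt₁ = -0.8448
distance = √((3−4.5)² + (3−-0.5)²) = 3.8079; v₂ = distance/dt₂ = 1.5232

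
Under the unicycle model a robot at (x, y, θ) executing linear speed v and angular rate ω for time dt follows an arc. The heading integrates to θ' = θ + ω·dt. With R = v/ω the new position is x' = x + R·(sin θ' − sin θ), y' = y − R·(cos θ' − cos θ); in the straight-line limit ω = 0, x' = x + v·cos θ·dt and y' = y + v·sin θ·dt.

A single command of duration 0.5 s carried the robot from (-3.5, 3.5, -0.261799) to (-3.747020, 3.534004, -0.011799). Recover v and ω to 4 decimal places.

v = -0.5000, ω = 0.5000

Δθ = -0.011799 − -0.261799 = 0.250000
ω = Δθ/dt = 0.250000/0.5 = 0.5000
R = Δx/(sin θ' − sin θ) = -1.0000
v = R·ω = -1.0000·0.5000 = -0.5000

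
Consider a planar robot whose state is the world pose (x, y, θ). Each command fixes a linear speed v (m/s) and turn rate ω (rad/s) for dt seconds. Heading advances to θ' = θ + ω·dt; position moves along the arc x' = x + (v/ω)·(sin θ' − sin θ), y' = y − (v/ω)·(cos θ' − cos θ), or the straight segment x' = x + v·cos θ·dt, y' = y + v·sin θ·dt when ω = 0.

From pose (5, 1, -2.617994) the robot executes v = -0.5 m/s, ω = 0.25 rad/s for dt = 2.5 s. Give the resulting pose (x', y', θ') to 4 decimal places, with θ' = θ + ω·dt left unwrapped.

θ' = -2.6180 + 0.25·2.5 = -1.9930
R = v/ω = -0.5/0.25 = -2.0000
x' = 5 + -2.0000·(sin -1.9930 − sin -2.6180) = 5.8244
y' = 1 − -2.0000·(cos -1.9930 − cos -2.6180) = 1.9125

(5.8244, 1.9125, -1.9930)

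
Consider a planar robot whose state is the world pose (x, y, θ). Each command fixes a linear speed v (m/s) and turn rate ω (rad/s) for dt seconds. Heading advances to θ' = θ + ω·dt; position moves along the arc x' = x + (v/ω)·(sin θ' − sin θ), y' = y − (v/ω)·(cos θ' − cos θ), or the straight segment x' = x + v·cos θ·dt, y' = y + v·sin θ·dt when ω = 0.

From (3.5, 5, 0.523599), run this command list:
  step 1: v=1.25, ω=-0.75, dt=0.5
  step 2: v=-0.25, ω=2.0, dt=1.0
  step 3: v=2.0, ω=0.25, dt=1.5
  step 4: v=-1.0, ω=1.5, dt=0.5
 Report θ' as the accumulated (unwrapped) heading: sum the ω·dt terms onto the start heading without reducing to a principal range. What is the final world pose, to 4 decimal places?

step 1: θ'=0.1486 (R=-1.6667) → pose (4.0866, 5.2049, 0.1486)
step 2: θ'=2.1486 (R=-0.1250) → pose (4.0004, 5.0130, 2.1486)
step 3: θ'=2.5236 (R=8.0000) → pose (1.9343, 7.1639, 2.5236)
step 4: θ'=3.2736 (R=-0.6667) → pose (2.4083, 7.0464, 3.2736)

(2.4083, 7.0464, 3.2736)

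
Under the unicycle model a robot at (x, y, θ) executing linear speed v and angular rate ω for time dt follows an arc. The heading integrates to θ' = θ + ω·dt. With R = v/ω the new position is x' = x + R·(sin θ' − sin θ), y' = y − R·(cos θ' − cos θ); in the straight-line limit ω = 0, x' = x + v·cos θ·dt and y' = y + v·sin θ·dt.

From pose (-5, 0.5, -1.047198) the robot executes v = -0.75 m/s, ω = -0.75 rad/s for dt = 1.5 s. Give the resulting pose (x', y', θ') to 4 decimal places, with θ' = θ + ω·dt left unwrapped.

(-4.9585, 1.5658, -2.1722)

θ' = -1.0472 + -0.75·1.5 = -2.1722
R = v/ω = -0.75/-0.75 = 1.0000
x' = -5 + 1.0000·(sin -2.1722 − sin -1.0472) = -4.9585
y' = 0.5 − 1.0000·(cos -2.1722 − cos -1.0472) = 1.5658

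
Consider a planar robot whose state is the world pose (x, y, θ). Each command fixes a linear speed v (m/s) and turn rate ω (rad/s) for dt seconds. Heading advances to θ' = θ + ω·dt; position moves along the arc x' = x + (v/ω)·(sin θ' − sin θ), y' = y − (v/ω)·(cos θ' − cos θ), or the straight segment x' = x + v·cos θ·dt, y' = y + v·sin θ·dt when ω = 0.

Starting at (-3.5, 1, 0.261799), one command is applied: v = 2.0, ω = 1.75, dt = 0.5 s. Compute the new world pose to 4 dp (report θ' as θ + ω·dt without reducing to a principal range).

(-2.7589, 1.6233, 1.1368)

θ' = 0.2618 + 1.75·0.5 = 1.1368
R = v/ω = 2.0/1.75 = 1.1429
x' = -3.5 + 1.1429·(sin 1.1368 − sin 0.2618) = -2.7589
y' = 1 − 1.1429·(cos 1.1368 − cos 0.2618) = 1.6233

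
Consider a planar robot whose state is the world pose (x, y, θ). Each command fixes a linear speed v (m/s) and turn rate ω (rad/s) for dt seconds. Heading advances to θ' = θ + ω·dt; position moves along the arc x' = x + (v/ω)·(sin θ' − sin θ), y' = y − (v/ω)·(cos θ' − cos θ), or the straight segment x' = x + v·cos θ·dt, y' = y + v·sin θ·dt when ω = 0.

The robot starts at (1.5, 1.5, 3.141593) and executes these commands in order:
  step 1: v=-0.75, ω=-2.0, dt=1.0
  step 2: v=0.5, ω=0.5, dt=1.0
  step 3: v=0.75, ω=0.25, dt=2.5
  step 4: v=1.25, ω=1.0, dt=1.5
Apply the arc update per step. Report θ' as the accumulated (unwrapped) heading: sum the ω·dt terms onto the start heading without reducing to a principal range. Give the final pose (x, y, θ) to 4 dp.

(-0.4515, 3.3791, 3.7666)

step 1: θ'=1.1416 (R=0.3750) → pose (1.8410, 0.9689, 1.1416)
step 2: θ'=1.6416 (R=1.0000) → pose (1.9292, 1.4558, 1.6416)
step 3: θ'=2.2666 (R=3.0000) → pose (1.2393, 3.1666, 2.2666)
step 4: θ'=3.7666 (R=1.2500) → pose (-0.4515, 3.3791, 3.7666)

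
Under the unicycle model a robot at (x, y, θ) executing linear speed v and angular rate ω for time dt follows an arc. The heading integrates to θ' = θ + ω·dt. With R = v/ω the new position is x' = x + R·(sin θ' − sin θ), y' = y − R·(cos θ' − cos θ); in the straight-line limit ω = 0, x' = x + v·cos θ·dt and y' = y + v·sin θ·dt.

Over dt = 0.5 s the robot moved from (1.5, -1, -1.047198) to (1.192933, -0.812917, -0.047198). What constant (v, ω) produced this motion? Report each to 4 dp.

v = -0.7500, ω = 2.0000

Δθ = -0.047198 − -1.047198 = 1.000000
ω = Δθ/dt = 1.000000/0.5 = 2.0000
R = Δx/(sin θ' − sin θ) = -0.3750
v = R·ω = -0.3750·2.0000 = -0.7500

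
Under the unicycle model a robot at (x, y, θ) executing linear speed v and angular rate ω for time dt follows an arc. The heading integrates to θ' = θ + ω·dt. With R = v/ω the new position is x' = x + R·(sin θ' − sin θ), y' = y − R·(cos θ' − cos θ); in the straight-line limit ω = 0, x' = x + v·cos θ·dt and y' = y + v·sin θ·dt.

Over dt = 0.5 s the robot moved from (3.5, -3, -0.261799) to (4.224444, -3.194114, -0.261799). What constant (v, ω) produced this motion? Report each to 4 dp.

v = 1.5000, ω = 0.0000

Δθ = -0.261799 − -0.261799 = 0.000000
ω = Δθ/dt = 0.000000/0.5 = 0.0000
ω = 0 → v = (Δx·cos θ + Δy·sin θ)/dt = 1.5000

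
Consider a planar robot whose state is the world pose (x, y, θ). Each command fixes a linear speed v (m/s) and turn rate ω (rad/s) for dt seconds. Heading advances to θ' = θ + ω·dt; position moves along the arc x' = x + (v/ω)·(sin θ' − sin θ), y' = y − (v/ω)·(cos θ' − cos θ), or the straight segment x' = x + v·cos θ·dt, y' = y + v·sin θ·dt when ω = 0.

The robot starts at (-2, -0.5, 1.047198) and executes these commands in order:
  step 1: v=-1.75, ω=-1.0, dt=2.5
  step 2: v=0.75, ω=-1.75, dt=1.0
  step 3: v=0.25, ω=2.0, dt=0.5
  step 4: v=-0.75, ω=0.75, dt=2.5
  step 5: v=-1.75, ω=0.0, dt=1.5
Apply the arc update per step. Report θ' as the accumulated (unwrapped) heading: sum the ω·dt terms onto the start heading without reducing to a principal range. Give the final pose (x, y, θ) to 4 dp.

step 1: θ'=-1.4528 (R=1.7500) → pose (-5.2534, 0.1690, -1.4528)
step 2: θ'=-3.2028 (R=-0.4286) → pose (-5.7052, -0.3092, -3.2028)
step 3: θ'=-2.2028 (R=0.1250) → pose (-5.8137, -0.3602, -2.2028)
step 4: θ'=-0.3278 (R=-1.0000) → pose (-6.2986, 1.1774, -0.3278)
step 5: θ'=-0.3278 (straight) → pose (-8.7838, 2.0225, -0.3278)

(-8.7838, 2.0225, -0.3278)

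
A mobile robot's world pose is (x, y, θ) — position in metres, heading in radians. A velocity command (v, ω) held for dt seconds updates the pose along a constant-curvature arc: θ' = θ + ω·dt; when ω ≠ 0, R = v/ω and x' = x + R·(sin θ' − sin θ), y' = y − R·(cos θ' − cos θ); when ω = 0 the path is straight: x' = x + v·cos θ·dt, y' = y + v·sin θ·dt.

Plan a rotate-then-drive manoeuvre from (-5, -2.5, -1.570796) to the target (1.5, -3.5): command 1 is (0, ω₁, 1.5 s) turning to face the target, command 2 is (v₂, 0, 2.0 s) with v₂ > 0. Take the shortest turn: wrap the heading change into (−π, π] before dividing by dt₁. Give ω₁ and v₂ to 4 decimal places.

ω₁ = 0.9454, v₂ = 3.2882

heading to target = atan2(-3.5−-2.5, 1.5−-5) = -0.1526
Δθ = wrap(-0.1526 − -1.5708) = 1.4181; ω₁ = Δθ/dt₁ = 0.9454
distance = √((1.5−-5)² + (-3.5−-2.5)²) = 6.5765; v₂ = distance/dt₂ = 3.2882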